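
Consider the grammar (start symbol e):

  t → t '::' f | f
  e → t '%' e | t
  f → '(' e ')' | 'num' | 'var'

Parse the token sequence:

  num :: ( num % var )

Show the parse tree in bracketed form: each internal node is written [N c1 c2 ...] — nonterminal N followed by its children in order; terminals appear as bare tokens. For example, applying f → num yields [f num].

e
t
t :: f
f :: f
num :: f
num :: ( e )
num :: ( t % e )
num :: ( f % e )
num :: ( num % e )
num :: ( num % t )
num :: ( num % f )
num :: ( num % var )

[e [t [t [f num]] :: [f ( [e [t [f num]] % [e [t [f var]]]] )]]]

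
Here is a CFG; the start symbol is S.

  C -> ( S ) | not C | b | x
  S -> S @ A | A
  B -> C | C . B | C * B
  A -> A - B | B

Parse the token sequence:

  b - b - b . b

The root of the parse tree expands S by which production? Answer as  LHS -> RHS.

S -> A

[S [A [A [A [B [C b]]] - [B [C b]]] - [B [C b] . [B [C b]]]]]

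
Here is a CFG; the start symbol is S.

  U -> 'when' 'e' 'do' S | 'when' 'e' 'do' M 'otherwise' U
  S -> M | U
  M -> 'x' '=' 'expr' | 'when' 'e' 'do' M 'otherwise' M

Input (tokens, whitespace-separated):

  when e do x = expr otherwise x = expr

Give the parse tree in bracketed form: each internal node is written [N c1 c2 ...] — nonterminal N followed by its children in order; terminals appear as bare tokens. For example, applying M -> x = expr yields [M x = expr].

S
M
when e do M otherwise M
when e do x = expr otherwise M
when e do x = expr otherwise x = expr

[S [M when e do [M x = expr] otherwise [M x = expr]]]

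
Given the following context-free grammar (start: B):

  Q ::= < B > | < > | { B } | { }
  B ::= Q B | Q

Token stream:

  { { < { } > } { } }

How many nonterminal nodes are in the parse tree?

[B [Q { [B [Q { [B [Q < [B [Q { }]] >]] }] [B [Q { }]]] }]]

10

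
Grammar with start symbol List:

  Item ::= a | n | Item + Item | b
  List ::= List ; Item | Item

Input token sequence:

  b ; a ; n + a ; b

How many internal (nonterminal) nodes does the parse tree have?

[List [List [List [List [Item b]] ; [Item a]] ; [Item [Item n] + [Item a]]] ; [Item b]]

10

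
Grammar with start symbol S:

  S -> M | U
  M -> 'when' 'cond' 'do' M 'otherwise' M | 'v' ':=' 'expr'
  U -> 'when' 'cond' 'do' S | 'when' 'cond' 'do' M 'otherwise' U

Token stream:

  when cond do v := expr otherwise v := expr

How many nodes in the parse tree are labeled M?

[S [M when cond do [M v := expr] otherwise [M v := expr]]]

3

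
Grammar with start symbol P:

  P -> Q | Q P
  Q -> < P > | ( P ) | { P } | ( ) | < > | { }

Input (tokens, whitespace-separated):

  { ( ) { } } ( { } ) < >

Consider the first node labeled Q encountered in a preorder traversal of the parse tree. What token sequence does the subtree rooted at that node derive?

{ ( ) { } }

[P [Q { [P [Q ( )] [P [Q { }]]] }] [P [Q ( [P [Q { }]] )] [P [Q < >]]]]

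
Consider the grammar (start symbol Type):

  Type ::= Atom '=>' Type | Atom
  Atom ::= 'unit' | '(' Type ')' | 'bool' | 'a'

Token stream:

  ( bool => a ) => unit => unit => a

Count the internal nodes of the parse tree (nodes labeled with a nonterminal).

[Type [Atom ( [Type [Atom bool] => [Type [Atom a]]] )] => [Type [Atom unit] => [Type [Atom unit] => [Type [Atom a]]]]]

12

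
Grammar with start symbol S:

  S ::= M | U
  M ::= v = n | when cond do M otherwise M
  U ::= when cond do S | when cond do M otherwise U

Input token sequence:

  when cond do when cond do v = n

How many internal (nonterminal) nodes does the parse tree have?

6

[S [U when cond do [S [U when cond do [S [M v = n]]]]]]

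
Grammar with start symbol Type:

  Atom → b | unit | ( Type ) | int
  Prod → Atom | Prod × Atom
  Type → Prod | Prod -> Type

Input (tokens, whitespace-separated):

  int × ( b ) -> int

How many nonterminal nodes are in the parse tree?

[Type [Prod [Prod [Atom int]] × [Atom ( [Type [Prod [Atom b]]] )]] -> [Type [Prod [Atom int]]]]

11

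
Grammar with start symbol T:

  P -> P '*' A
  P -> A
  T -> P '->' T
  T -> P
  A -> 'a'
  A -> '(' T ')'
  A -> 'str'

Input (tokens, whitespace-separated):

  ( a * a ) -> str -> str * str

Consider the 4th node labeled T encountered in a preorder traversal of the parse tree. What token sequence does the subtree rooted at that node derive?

str * str

[T [P [A ( [T [P [P [A a]] * [A a]]] )]] -> [T [P [A str]] -> [T [P [P [A str]] * [A str]]]]]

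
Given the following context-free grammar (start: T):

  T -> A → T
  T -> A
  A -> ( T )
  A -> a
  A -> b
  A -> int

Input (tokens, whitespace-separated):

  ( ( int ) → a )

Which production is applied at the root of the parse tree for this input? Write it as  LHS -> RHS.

[T [A ( [T [A ( [T [A int]] )] → [T [A a]]] )]]

T -> A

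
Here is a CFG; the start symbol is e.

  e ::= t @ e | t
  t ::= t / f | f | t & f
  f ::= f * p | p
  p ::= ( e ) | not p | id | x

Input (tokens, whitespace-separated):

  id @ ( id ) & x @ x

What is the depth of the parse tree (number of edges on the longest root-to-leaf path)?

[e [t [f [p id]]] @ [e [t [t [f [p ( [e [t [f [p id]]]] )]]] & [f [p x]]] @ [e [t [f [p x]]]]]]

10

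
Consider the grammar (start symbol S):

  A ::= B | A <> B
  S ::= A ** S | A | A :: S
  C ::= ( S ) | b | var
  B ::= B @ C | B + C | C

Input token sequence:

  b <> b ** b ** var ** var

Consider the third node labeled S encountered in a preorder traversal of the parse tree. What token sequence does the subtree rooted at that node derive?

var ** var

[S [A [A [B [C b]]] <> [B [C b]]] ** [S [A [B [C b]]] ** [S [A [B [C var]]] ** [S [A [B [C var]]]]]]]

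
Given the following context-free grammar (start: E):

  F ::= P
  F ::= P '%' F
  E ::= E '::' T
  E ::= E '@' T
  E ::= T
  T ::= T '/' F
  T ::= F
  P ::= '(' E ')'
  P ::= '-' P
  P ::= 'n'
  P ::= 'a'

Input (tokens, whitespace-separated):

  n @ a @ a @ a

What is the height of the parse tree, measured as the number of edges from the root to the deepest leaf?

[E [E [E [E [T [F [P n]]]] @ [T [F [P a]]]] @ [T [F [P a]]]] @ [T [F [P a]]]]

7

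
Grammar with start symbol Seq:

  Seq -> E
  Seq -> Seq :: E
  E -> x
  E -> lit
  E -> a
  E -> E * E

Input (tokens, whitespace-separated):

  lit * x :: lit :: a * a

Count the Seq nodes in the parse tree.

[Seq [Seq [Seq [E [E lit] * [E x]]] :: [E lit]] :: [E [E a] * [E a]]]

3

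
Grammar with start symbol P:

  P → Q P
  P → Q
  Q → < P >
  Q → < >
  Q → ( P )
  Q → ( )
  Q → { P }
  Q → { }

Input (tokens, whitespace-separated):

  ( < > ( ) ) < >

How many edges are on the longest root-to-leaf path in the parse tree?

[P [Q ( [P [Q < >] [P [Q ( )]]] )] [P [Q < >]]]

5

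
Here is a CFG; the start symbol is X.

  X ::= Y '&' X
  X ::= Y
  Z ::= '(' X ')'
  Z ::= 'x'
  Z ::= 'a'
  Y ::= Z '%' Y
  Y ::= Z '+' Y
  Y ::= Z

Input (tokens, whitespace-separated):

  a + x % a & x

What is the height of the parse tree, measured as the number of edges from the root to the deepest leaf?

5

[X [Y [Z a] + [Y [Z x] % [Y [Z a]]]] & [X [Y [Z x]]]]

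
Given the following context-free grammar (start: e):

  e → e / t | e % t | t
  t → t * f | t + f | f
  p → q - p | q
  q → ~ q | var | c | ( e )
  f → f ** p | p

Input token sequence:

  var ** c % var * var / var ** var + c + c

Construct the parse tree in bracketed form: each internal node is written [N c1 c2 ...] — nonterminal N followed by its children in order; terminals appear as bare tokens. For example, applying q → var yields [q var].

[e [e [e [t [f [f [p [q var]]] ** [p [q c]]]]] % [t [t [f [p [q var]]]] * [f [p [q var]]]]] / [t [t [t [f [f [p [q var]]] ** [p [q var]]]] + [f [p [q c]]]] + [f [p [q c]]]]]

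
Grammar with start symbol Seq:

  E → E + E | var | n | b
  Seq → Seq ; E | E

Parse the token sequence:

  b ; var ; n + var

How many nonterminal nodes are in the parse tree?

[Seq [Seq [Seq [E b]] ; [E var]] ; [E [E n] + [E var]]]

8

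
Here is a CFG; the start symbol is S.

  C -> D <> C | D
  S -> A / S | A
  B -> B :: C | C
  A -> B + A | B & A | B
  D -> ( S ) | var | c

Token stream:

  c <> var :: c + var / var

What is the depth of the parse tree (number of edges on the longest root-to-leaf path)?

7

[S [A [B [B [C [D c] <> [C [D var]]]] :: [C [D c]]] + [A [B [C [D var]]]]] / [S [A [B [C [D var]]]]]]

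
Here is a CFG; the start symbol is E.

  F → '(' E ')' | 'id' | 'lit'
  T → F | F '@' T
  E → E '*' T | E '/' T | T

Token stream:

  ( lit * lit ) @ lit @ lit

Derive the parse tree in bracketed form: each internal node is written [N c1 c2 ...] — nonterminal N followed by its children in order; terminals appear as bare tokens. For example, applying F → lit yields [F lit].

[E [T [F ( [E [E [T [F lit]]] * [T [F lit]]] )] @ [T [F lit] @ [T [F lit]]]]]

E
T
F @ T
( E ) @ T
( E * T ) @ T
( T * T ) @ T
( F * T ) @ T
( lit * T ) @ T
( lit * F ) @ T
( lit * lit ) @ T
( lit * lit ) @ F @ T
( lit * lit ) @ lit @ T
( lit * lit ) @ lit @ F
( lit * lit ) @ lit @ lit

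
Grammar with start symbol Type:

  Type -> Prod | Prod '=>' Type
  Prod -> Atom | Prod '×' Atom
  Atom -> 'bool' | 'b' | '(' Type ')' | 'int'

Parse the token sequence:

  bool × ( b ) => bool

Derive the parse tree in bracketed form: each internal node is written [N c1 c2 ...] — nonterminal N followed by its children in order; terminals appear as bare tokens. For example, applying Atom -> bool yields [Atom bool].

[Type [Prod [Prod [Atom bool]] × [Atom ( [Type [Prod [Atom b]]] )]] => [Type [Prod [Atom bool]]]]

Type
Prod => Type
Prod × Atom => Type
Atom × Atom => Type
bool × Atom => Type
bool × ( Type ) => Type
bool × ( Prod ) => Type
bool × ( Atom ) => Type
bool × ( b ) => Type
bool × ( b ) => Prod
bool × ( b ) => Atom
bool × ( b ) => bool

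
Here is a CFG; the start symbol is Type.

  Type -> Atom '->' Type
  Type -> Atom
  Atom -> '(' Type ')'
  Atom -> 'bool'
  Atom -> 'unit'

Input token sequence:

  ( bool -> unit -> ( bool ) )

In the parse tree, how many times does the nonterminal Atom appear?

[Type [Atom ( [Type [Atom bool] -> [Type [Atom unit] -> [Type [Atom ( [Type [Atom bool]] )]]]] )]]

5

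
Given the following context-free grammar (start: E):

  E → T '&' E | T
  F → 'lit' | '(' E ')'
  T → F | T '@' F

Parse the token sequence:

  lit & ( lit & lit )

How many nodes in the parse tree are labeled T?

4

[E [T [F lit]] & [E [T [F ( [E [T [F lit]] & [E [T [F lit]]]] )]]]]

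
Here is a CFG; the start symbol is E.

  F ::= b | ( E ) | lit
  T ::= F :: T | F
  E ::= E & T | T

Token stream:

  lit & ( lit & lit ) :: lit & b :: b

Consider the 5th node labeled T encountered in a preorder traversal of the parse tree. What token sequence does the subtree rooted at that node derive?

lit

[E [E [E [T [F lit]]] & [T [F ( [E [E [T [F lit]]] & [T [F lit]]] )] :: [T [F lit]]]] & [T [F b] :: [T [F b]]]]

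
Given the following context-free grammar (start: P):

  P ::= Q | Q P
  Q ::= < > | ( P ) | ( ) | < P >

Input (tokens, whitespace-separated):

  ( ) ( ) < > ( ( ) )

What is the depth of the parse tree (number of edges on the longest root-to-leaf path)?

7

[P [Q ( )] [P [Q ( )] [P [Q < >] [P [Q ( [P [Q ( )]] )]]]]]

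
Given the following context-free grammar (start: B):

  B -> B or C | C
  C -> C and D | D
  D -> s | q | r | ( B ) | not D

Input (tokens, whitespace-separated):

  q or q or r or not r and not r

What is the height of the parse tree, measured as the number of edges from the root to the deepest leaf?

6

[B [B [B [B [C [D q]]] or [C [D q]]] or [C [D r]]] or [C [C [D not [D r]]] and [D not [D r]]]]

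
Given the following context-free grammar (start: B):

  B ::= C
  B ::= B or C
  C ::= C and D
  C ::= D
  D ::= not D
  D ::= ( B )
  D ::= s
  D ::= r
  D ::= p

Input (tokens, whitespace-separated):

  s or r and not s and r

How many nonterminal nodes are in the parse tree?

[B [B [C [D s]]] or [C [C [C [D r]] and [D not [D s]]] and [D r]]]

11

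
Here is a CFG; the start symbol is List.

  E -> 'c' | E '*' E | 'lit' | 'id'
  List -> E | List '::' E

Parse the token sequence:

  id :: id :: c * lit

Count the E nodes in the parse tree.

[List [List [List [E id]] :: [E id]] :: [E [E c] * [E lit]]]

5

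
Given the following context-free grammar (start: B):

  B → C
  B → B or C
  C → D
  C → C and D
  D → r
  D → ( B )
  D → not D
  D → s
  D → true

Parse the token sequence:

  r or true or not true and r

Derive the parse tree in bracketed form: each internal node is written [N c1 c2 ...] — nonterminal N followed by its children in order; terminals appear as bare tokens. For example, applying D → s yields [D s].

[B [B [B [C [D r]]] or [C [D true]]] or [C [C [D not [D true]]] and [D r]]]

B
B or C
B or C or C
C or C or C
D or C or C
r or C or C
r or D or C
r or true or C
r or true or C and D
r or true or D and D
r or true or not D and D
r or true or not true and D
r or true or not true and r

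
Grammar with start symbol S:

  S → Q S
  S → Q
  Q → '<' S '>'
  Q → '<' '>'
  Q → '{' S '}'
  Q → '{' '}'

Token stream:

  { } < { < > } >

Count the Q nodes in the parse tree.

[S [Q { }] [S [Q < [S [Q { [S [Q < >]] }]] >]]]

4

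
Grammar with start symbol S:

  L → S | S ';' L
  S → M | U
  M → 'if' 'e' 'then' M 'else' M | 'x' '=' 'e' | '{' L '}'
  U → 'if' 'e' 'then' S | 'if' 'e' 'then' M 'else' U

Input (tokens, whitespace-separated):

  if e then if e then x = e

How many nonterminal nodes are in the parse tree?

6

[S [U if e then [S [U if e then [S [M x = e]]]]]]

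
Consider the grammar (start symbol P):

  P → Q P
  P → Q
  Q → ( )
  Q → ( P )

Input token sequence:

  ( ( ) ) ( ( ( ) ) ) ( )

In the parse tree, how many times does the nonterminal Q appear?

[P [Q ( [P [Q ( )]] )] [P [Q ( [P [Q ( [P [Q ( )]] )]] )] [P [Q ( )]]]]

6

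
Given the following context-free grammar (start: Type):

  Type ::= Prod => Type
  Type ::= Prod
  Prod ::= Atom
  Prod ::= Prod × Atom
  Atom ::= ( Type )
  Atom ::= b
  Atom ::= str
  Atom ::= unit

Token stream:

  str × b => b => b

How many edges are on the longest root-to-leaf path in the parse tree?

[Type [Prod [Prod [Atom str]] × [Atom b]] => [Type [Prod [Atom b]] => [Type [Prod [Atom b]]]]]

5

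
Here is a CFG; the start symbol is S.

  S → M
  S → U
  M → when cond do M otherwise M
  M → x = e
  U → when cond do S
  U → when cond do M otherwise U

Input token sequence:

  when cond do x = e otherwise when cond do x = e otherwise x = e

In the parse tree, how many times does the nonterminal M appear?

[S [M when cond do [M x = e] otherwise [M when cond do [M x = e] otherwise [M x = e]]]]

5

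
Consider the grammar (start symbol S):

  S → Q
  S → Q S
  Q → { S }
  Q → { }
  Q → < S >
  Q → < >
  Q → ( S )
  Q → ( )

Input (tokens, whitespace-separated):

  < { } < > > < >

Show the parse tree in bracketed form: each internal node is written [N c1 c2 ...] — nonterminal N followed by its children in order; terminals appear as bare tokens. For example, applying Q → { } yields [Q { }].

S
Q S
< S > S
< Q S > S
< { } S > S
< { } Q > S
< { } < > > S
< { } < > > Q
< { } < > > < >

[S [Q < [S [Q { }] [S [Q < >]]] >] [S [Q < >]]]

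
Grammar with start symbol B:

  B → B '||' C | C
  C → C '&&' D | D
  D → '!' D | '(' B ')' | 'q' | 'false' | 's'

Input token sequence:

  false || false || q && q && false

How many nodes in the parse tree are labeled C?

[B [B [B [C [D false]]] || [C [D false]]] || [C [C [C [D q]] && [D q]] && [D false]]]

5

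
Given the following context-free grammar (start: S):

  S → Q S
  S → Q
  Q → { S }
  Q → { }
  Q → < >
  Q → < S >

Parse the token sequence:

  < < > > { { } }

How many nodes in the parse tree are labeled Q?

[S [Q < [S [Q < >]] >] [S [Q { [S [Q { }]] }]]]

4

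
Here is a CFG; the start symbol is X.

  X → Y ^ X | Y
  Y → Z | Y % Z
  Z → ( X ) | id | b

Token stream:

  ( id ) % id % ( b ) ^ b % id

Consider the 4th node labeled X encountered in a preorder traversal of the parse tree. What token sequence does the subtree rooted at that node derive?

[X [Y [Y [Y [Z ( [X [Y [Z id]]] )]] % [Z id]] % [Z ( [X [Y [Z b]]] )]] ^ [X [Y [Y [Z b]] % [Z id]]]]

b % id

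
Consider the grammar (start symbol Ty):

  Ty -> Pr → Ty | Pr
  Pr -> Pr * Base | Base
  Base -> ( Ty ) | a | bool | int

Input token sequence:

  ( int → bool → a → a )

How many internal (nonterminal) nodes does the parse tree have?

15

[Ty [Pr [Base ( [Ty [Pr [Base int]] → [Ty [Pr [Base bool]] → [Ty [Pr [Base a]] → [Ty [Pr [Base a]]]]]] )]]]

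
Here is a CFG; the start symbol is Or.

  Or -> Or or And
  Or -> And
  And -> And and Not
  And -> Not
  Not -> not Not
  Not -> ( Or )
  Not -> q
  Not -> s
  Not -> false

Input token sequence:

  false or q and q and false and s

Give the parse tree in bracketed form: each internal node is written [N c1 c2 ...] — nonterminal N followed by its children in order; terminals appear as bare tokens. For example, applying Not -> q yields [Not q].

[Or [Or [And [Not false]]] or [And [And [And [And [Not q]] and [Not q]] and [Not false]] and [Not s]]]

Or
Or or And
And or And
Not or And
false or And
false or And and Not
false or And and Not and Not
false or And and Not and Not and Not
false or Not and Not and Not and Not
false or q and Not and Not and Not
false or q and q and Not and Not
false or q and q and false and Not
false or q and q and false and s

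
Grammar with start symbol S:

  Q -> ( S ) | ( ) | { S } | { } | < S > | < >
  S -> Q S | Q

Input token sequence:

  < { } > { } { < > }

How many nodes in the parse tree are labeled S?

5

[S [Q < [S [Q { }]] >] [S [Q { }] [S [Q { [S [Q < >]] }]]]]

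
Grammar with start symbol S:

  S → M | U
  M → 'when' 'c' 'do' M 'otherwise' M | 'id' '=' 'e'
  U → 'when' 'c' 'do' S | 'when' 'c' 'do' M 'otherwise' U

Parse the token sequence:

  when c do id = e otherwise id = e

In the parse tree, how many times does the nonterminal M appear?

3

[S [M when c do [M id = e] otherwise [M id = e]]]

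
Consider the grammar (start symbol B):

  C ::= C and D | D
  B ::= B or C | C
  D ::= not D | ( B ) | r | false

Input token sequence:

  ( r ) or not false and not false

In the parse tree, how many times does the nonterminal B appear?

3

[B [B [C [D ( [B [C [D r]]] )]]] or [C [C [D not [D false]]] and [D not [D false]]]]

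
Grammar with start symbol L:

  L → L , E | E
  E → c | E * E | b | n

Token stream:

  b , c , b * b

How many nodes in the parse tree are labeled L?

[L [L [L [E b]] , [E c]] , [E [E b] * [E b]]]

3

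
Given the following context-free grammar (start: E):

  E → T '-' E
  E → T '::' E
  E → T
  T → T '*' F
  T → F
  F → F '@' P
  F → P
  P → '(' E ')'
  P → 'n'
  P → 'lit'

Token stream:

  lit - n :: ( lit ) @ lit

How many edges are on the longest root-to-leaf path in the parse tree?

[E [T [F [P lit]]] - [E [T [F [P n]]] :: [E [T [F [F [P ( [E [T [F [P lit]]]] )]] @ [P lit]]]]]]

11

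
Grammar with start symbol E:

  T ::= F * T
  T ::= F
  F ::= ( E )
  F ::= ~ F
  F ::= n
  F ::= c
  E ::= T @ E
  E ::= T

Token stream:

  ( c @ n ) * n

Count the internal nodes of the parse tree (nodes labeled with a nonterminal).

[E [T [F ( [E [T [F c]] @ [E [T [F n]]]] )] * [T [F n]]]]

11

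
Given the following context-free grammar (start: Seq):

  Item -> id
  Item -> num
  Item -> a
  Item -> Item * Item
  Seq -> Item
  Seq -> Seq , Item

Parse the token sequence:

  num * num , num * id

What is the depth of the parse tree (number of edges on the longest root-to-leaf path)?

[Seq [Seq [Item [Item num] * [Item num]]] , [Item [Item num] * [Item id]]]

4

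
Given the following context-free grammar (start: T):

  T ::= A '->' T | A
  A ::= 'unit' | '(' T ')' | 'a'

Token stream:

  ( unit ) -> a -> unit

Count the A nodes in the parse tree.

[T [A ( [T [A unit]] )] -> [T [A a] -> [T [A unit]]]]

4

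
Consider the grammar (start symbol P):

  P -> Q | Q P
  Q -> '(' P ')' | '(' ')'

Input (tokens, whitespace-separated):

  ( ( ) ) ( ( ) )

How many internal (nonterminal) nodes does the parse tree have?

[P [Q ( [P [Q ( )]] )] [P [Q ( [P [Q ( )]] )]]]

8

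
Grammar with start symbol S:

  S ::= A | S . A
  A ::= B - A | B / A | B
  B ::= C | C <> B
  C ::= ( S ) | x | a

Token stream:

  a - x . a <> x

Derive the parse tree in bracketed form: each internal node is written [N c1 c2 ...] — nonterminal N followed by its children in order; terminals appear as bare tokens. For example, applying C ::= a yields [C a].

[S [S [A [B [C a]] - [A [B [C x]]]]] . [A [B [C a] <> [B [C x]]]]]

S
S . A
A . A
B - A . A
C - A . A
a - A . A
a - B . A
a - C . A
a - x . A
a - x . B
a - x . C <> B
a - x . a <> B
a - x . a <> C
a - x . a <> x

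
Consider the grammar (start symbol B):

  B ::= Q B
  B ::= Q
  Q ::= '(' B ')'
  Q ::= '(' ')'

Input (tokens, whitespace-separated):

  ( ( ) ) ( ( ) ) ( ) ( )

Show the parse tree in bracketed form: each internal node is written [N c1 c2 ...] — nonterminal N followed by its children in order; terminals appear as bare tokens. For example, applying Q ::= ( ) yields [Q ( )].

B
Q B
( B ) B
( Q ) B
( ( ) ) B
( ( ) ) Q B
( ( ) ) ( B ) B
( ( ) ) ( Q ) B
( ( ) ) ( ( ) ) B
( ( ) ) ( ( ) ) Q B
( ( ) ) ( ( ) ) ( ) B
( ( ) ) ( ( ) ) ( ) Q
( ( ) ) ( ( ) ) ( ) ( )

[B [Q ( [B [Q ( )]] )] [B [Q ( [B [Q ( )]] )] [B [Q ( )] [B [Q ( )]]]]]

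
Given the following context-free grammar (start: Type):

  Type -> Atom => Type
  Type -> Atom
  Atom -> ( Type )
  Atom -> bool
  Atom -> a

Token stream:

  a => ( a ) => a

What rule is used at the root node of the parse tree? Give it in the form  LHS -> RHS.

Type -> Atom => Type

[Type [Atom a] => [Type [Atom ( [Type [Atom a]] )] => [Type [Atom a]]]]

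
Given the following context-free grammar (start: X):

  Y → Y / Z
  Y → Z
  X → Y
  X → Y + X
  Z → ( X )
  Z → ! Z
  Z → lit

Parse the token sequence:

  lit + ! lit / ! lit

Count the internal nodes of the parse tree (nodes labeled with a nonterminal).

10

[X [Y [Z lit]] + [X [Y [Y [Z ! [Z lit]]] / [Z ! [Z lit]]]]]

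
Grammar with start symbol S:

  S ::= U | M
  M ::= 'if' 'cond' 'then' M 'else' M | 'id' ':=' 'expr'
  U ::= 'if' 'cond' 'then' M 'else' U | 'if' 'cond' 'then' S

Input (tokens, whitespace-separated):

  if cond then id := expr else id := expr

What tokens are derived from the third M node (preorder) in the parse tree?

id := expr

[S [M if cond then [M id := expr] else [M id := expr]]]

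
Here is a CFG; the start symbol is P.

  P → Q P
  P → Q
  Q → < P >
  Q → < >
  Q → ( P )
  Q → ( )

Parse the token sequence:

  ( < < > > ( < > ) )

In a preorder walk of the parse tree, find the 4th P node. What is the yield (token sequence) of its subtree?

( < > )

[P [Q ( [P [Q < [P [Q < >]] >] [P [Q ( [P [Q < >]] )]]] )]]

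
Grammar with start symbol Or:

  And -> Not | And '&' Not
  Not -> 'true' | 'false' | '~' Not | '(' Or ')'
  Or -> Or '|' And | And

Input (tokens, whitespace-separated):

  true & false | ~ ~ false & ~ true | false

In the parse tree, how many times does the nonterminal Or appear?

3

[Or [Or [Or [And [And [Not true]] & [Not false]]] | [And [And [Not ~ [Not ~ [Not false]]]] & [Not ~ [Not true]]]] | [And [Not false]]]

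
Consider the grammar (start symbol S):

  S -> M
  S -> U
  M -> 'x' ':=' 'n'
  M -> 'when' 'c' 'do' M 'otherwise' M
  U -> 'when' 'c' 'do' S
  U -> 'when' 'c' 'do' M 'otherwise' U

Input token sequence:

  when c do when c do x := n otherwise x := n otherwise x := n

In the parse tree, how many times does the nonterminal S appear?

[S [M when c do [M when c do [M x := n] otherwise [M x := n]] otherwise [M x := n]]]

1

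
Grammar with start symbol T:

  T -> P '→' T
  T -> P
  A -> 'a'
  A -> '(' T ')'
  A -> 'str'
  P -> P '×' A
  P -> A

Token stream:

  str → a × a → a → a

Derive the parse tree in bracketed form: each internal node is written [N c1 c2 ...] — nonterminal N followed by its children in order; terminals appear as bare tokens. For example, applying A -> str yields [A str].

T
P → T
A → T
str → T
str → P → T
str → P × A → T
str → A × A → T
str → a × A → T
str → a × a → T
str → a × a → P → T
str → a × a → A → T
str → a × a → a → T
str → a × a → a → P
str → a × a → a → A
str → a × a → a → a

[T [P [A str]] → [T [P [P [A a]] × [A a]] → [T [P [A a]] → [T [P [A a]]]]]]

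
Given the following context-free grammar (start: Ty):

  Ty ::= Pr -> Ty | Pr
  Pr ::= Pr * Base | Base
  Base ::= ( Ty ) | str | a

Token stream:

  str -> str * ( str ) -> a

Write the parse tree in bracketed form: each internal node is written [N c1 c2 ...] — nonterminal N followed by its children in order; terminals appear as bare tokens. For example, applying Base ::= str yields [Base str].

[Ty [Pr [Base str]] -> [Ty [Pr [Pr [Base str]] * [Base ( [Ty [Pr [Base str]]] )]] -> [Ty [Pr [Base a]]]]]

Ty
Pr -> Ty
Base -> Ty
str -> Ty
str -> Pr -> Ty
str -> Pr * Base -> Ty
str -> Base * Base -> Ty
str -> str * Base -> Ty
str -> str * ( Ty ) -> Ty
str -> str * ( Pr ) -> Ty
str -> str * ( Base ) -> Ty
str -> str * ( str ) -> Ty
str -> str * ( str ) -> Pr
str -> str * ( str ) -> Base
str -> str * ( str ) -> a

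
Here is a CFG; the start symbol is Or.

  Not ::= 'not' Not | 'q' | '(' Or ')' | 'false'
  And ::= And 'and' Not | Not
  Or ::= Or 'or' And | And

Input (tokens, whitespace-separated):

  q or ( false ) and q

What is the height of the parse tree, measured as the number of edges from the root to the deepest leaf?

[Or [Or [And [Not q]]] or [And [And [Not ( [Or [And [Not false]]] )]] and [Not q]]]

7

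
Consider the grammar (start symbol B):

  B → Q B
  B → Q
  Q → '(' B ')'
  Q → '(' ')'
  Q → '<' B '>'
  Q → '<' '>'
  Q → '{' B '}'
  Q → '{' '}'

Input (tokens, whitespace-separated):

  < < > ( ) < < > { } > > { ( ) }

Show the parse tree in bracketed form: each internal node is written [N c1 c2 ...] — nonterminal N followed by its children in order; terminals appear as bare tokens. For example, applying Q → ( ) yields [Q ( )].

[B [Q < [B [Q < >] [B [Q ( )] [B [Q < [B [Q < >] [B [Q { }]]] >]]]] >] [B [Q { [B [Q ( )]] }]]]

B
Q B
< B > B
< Q B > B
< < > B > B
< < > Q B > B
< < > ( ) B > B
< < > ( ) Q > B
< < > ( ) < B > > B
< < > ( ) < Q B > > B
< < > ( ) < < > B > > B
< < > ( ) < < > Q > > B
< < > ( ) < < > { } > > B
< < > ( ) < < > { } > > Q
< < > ( ) < < > { } > > { B }
< < > ( ) < < > { } > > { Q }
< < > ( ) < < > { } > > { ( ) }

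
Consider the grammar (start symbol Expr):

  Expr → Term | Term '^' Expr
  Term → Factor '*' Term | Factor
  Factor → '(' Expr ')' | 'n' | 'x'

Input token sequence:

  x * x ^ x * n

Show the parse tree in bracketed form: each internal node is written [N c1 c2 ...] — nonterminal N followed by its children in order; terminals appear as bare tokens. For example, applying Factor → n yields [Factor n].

Expr
Term ^ Expr
Factor * Term ^ Expr
x * Term ^ Expr
x * Factor ^ Expr
x * x ^ Expr
x * x ^ Term
x * x ^ Factor * Term
x * x ^ x * Term
x * x ^ x * Factor
x * x ^ x * n

[Expr [Term [Factor x] * [Term [Factor x]]] ^ [Expr [Term [Factor x] * [Term [Factor n]]]]]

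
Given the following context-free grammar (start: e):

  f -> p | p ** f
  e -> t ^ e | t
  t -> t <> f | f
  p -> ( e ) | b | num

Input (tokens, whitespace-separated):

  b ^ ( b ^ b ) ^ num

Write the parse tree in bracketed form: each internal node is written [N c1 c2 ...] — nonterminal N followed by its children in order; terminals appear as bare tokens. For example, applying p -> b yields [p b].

e
t ^ e
f ^ e
p ^ e
b ^ e
b ^ t ^ e
b ^ f ^ e
b ^ p ^ e
b ^ ( e ) ^ e
b ^ ( t ^ e ) ^ e
b ^ ( f ^ e ) ^ e
b ^ ( p ^ e ) ^ e
b ^ ( b ^ e ) ^ e
b ^ ( b ^ t ) ^ e
b ^ ( b ^ f ) ^ e
b ^ ( b ^ p ) ^ e
b ^ ( b ^ b ) ^ e
b ^ ( b ^ b ) ^ t
b ^ ( b ^ b ) ^ f
b ^ ( b ^ b ) ^ p
b ^ ( b ^ b ) ^ num

[e [t [f [p b]]] ^ [e [t [f [p ( [e [t [f [p b]]] ^ [e [t [f [p b]]]]] )]]] ^ [e [t [f [p num]]]]]]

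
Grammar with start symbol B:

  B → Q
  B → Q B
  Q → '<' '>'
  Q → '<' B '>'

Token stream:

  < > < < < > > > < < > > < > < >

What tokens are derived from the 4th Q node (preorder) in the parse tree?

< >

[B [Q < >] [B [Q < [B [Q < [B [Q < >]] >]] >] [B [Q < [B [Q < >]] >] [B [Q < >] [B [Q < >]]]]]]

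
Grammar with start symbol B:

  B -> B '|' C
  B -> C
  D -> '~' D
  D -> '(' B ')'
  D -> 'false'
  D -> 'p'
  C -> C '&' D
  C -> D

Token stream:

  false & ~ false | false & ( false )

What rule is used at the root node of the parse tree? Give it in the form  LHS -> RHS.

[B [B [C [C [D false]] & [D ~ [D false]]]] | [C [C [D false]] & [D ( [B [C [D false]]] )]]]

B -> B '|' C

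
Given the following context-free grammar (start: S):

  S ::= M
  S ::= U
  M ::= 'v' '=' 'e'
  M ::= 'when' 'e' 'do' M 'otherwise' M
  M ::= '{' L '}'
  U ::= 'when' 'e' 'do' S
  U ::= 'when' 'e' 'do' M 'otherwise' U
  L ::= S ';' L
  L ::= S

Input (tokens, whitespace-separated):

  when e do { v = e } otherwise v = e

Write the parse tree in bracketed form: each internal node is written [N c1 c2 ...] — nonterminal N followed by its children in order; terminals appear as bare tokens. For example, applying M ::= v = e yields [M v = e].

[S [M when e do [M { [L [S [M v = e]]] }] otherwise [M v = e]]]

S
M
when e do M otherwise M
when e do { L } otherwise M
when e do { S } otherwise M
when e do { M } otherwise M
when e do { v = e } otherwise M
when e do { v = e } otherwise v = e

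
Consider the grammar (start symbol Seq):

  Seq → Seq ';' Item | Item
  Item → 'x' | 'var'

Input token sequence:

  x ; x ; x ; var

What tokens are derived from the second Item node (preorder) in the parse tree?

[Seq [Seq [Seq [Seq [Item x]] ; [Item x]] ; [Item x]] ; [Item var]]

x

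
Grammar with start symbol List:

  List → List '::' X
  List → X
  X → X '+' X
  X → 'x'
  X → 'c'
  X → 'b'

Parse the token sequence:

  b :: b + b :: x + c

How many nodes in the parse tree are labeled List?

3

[List [List [List [X b]] :: [X [X b] + [X b]]] :: [X [X x] + [X c]]]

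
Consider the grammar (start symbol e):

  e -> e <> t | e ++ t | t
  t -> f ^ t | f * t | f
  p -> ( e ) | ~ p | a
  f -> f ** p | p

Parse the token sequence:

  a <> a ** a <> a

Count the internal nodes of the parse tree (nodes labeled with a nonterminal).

[e [e [e [t [f [p a]]]] <> [t [f [f [p a]] ** [p a]]]] <> [t [f [p a]]]]

14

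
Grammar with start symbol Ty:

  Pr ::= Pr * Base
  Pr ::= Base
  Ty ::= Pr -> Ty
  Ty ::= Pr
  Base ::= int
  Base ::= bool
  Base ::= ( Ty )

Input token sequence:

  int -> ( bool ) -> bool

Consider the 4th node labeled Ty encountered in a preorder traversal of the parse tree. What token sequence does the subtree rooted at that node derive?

[Ty [Pr [Base int]] -> [Ty [Pr [Base ( [Ty [Pr [Base bool]]] )]] -> [Ty [Pr [Base bool]]]]]

bool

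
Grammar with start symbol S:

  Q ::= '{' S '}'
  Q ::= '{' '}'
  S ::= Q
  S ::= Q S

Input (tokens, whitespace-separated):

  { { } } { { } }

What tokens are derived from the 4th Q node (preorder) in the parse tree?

{ }

[S [Q { [S [Q { }]] }] [S [Q { [S [Q { }]] }]]]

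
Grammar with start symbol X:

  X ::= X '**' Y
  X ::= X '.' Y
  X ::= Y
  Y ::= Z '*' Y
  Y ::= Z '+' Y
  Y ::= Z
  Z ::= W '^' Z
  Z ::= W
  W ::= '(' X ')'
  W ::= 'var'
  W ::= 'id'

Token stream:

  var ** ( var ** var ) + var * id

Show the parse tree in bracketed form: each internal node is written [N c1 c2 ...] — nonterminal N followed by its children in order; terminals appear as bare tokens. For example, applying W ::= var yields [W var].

[X [X [Y [Z [W var]]]] ** [Y [Z [W ( [X [X [Y [Z [W var]]]] ** [Y [Z [W var]]]] )]] + [Y [Z [W var]] * [Y [Z [W id]]]]]]

X
X ** Y
Y ** Y
Z ** Y
W ** Y
var ** Y
var ** Z + Y
var ** W + Y
var ** ( X ) + Y
var ** ( X ** Y ) + Y
var ** ( Y ** Y ) + Y
var ** ( Z ** Y ) + Y
var ** ( W ** Y ) + Y
var ** ( var ** Y ) + Y
var ** ( var ** Z ) + Y
var ** ( var ** W ) + Y
var ** ( var ** var ) + Y
var ** ( var ** var ) + Z * Y
var ** ( var ** var ) + W * Y
var ** ( var ** var ) + var * Y
var ** ( var ** var ) + var * Z
var ** ( var ** var ) + var * W
var ** ( var ** var ) + var * id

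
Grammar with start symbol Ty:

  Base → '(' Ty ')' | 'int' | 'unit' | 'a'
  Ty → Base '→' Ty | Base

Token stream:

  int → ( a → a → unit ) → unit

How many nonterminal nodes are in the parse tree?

12

[Ty [Base int] → [Ty [Base ( [Ty [Base a] → [Ty [Base a] → [Ty [Base unit]]]] )] → [Ty [Base unit]]]]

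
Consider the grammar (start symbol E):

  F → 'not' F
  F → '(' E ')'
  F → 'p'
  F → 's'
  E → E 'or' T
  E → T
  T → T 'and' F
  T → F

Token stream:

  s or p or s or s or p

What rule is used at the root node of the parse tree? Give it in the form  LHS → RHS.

E → E 'or' T

[E [E [E [E [E [T [F s]]] or [T [F p]]] or [T [F s]]] or [T [F s]]] or [T [F p]]]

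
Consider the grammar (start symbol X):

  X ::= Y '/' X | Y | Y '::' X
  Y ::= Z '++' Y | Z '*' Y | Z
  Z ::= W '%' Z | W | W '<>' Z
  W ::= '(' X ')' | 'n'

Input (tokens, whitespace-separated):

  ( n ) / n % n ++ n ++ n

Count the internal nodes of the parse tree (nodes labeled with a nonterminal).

20

[X [Y [Z [W ( [X [Y [Z [W n]]]] )]]] / [X [Y [Z [W n] % [Z [W n]]] ++ [Y [Z [W n]] ++ [Y [Z [W n]]]]]]]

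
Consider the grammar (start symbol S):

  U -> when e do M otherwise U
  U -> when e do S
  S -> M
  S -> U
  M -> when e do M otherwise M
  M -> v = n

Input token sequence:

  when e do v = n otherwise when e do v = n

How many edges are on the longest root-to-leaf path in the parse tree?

[S [U when e do [M v = n] otherwise [U when e do [S [M v = n]]]]]

5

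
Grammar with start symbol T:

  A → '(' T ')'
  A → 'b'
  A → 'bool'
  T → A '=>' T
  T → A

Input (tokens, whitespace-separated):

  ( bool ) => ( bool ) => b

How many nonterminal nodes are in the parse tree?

10

[T [A ( [T [A bool]] )] => [T [A ( [T [A bool]] )] => [T [A b]]]]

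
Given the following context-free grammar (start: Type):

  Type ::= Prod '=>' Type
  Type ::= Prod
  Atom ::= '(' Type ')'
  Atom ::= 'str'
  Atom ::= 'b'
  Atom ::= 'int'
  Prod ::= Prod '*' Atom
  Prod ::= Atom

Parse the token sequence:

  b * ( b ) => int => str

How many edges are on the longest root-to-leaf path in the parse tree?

[Type [Prod [Prod [Atom b]] * [Atom ( [Type [Prod [Atom b]]] )]] => [Type [Prod [Atom int]] => [Type [Prod [Atom str]]]]]

6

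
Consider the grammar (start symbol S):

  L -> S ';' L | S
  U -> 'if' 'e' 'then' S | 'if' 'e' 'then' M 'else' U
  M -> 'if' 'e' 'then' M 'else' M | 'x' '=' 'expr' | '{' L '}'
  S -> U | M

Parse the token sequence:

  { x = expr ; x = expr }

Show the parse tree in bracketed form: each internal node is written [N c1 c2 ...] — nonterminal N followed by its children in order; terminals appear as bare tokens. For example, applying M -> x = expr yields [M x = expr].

S
M
{ L }
{ S ; L }
{ M ; L }
{ x = expr ; L }
{ x = expr ; S }
{ x = expr ; M }
{ x = expr ; x = expr }

[S [M { [L [S [M x = expr]] ; [L [S [M x = expr]]]] }]]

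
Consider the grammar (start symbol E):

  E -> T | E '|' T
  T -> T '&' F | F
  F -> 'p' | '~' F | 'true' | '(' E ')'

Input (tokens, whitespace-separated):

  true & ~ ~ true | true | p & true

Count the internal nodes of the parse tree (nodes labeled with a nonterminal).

[E [E [E [T [T [F true]] & [F ~ [F ~ [F true]]]]] | [T [F true]]] | [T [T [F p]] & [F true]]]

15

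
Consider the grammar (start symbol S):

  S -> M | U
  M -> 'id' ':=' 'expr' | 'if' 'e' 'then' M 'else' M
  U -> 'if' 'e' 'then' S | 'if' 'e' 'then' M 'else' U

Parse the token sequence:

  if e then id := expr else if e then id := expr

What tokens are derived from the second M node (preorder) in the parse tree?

id := expr

[S [U if e then [M id := expr] else [U if e then [S [M id := expr]]]]]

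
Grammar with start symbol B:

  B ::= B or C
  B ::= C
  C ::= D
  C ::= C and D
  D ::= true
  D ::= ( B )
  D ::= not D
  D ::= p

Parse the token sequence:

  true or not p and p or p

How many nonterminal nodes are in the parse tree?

12

[B [B [B [C [D true]]] or [C [C [D not [D p]]] and [D p]]] or [C [D p]]]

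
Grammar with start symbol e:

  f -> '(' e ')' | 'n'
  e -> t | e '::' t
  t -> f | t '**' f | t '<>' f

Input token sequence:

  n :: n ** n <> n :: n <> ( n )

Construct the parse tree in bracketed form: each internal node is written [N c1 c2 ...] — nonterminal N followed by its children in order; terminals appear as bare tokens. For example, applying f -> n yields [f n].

e
e :: t
e :: t :: t
t :: t :: t
f :: t :: t
n :: t :: t
n :: t <> f :: t
n :: t ** f <> f :: t
n :: f ** f <> f :: t
n :: n ** f <> f :: t
n :: n ** n <> f :: t
n :: n ** n <> n :: t
n :: n ** n <> n :: t <> f
n :: n ** n <> n :: f <> f
n :: n ** n <> n :: n <> f
n :: n ** n <> n :: n <> ( e )
n :: n ** n <> n :: n <> ( t )
n :: n ** n <> n :: n <> ( f )
n :: n ** n <> n :: n <> ( n )

[e [e [e [t [f n]]] :: [t [t [t [f n]] ** [f n]] <> [f n]]] :: [t [t [f n]] <> [f ( [e [t [f n]]] )]]]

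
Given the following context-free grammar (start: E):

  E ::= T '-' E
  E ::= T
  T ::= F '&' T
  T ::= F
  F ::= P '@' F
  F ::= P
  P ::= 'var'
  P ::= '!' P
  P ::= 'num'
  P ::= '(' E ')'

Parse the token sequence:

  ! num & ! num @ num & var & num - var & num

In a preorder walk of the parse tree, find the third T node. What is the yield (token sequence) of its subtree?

var & num

[E [T [F [P ! [P num]]] & [T [F [P ! [P num]] @ [F [P num]]] & [T [F [P var]] & [T [F [P num]]]]]] - [E [T [F [P var]] & [T [F [P num]]]]]]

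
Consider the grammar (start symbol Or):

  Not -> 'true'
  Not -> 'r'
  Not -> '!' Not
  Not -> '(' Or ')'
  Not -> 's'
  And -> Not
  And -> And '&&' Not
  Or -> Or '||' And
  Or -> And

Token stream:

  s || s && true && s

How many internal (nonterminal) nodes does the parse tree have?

[Or [Or [And [Not s]]] || [And [And [And [Not s]] && [Not true]] && [Not s]]]

10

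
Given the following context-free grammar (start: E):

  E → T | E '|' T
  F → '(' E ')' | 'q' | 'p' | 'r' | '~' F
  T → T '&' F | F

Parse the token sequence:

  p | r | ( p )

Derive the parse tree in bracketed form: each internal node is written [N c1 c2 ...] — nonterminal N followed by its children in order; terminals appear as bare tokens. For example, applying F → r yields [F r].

E
E | T
E | T | T
T | T | T
F | T | T
p | T | T
p | F | T
p | r | T
p | r | F
p | r | ( E )
p | r | ( T )
p | r | ( F )
p | r | ( p )

[E [E [E [T [F p]]] | [T [F r]]] | [T [F ( [E [T [F p]]] )]]]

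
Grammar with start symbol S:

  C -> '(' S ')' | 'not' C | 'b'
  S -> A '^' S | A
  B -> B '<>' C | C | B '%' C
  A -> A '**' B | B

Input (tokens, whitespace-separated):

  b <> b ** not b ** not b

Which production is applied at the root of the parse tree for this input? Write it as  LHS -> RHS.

S -> A

[S [A [A [A [B [B [C b]] <> [C b]]] ** [B [C not [C b]]]] ** [B [C not [C b]]]]]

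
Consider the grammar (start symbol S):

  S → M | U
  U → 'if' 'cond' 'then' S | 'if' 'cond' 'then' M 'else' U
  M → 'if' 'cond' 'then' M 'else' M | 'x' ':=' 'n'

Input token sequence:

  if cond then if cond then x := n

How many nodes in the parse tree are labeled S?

3

[S [U if cond then [S [U if cond then [S [M x := n]]]]]]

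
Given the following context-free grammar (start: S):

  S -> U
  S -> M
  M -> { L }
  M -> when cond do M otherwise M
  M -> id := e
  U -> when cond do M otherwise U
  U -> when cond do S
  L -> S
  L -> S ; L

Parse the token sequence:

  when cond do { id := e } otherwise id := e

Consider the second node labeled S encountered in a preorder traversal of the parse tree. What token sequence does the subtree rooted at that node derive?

[S [M when cond do [M { [L [S [M id := e]]] }] otherwise [M id := e]]]

id := e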